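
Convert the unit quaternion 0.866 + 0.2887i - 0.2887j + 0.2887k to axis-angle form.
axis = (√3/3, -√3/3, √3/3), θ = π/3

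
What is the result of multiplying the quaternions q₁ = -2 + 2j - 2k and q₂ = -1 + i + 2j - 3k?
-8 - 4i - 8j + 6k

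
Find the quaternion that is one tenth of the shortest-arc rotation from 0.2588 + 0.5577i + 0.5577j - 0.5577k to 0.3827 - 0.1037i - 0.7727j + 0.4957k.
0.1953 + 0.5255i + 0.6009j - 0.5697k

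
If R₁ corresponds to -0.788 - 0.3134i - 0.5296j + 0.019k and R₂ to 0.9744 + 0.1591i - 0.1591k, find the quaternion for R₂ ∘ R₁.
-0.7149 - 0.515i - 0.4692j + 0.0596k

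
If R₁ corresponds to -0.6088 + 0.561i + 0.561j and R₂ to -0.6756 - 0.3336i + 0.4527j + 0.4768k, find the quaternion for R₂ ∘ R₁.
0.3445 - 0.4434i - 0.3871j - 0.7314k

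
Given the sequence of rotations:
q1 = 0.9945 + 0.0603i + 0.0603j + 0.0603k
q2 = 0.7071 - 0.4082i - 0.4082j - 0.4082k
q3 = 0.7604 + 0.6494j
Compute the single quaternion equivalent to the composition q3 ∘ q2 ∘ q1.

q2 · q1 = 0.7771 - 0.3633i - 0.3633j - 0.3633k
q3 · q2 · q1 = 0.8268 - 0.5122i + 0.2284j - 0.0403k
0.8268 - 0.5122i + 0.2284j - 0.0403k


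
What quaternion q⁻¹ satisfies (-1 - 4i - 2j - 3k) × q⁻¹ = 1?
-0.0333 + 0.1333i + 0.0667j + 0.1k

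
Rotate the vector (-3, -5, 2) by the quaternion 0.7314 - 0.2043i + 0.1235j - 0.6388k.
(-3.997, 2.735, 3.814)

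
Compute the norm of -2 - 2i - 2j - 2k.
4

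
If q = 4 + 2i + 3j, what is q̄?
4 - 2i - 3j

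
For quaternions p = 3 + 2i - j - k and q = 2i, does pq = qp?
No: pq = -4 + 6i - 2j + 2k ≠ -4 + 6i + 2j - 2k = qp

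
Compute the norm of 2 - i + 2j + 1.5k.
3.354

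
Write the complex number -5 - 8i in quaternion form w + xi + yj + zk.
-5 - 8i + 0j + 0k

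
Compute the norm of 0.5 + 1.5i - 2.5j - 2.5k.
√15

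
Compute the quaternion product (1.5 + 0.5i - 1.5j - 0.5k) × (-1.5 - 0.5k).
-2.5 + 2.5j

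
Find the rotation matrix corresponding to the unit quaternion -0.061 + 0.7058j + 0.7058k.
[[-0.9926, 0.0861, -0.0861], [-0.0861, 0.0037, 0.9963], [0.0861, 0.9963, 0.0037]]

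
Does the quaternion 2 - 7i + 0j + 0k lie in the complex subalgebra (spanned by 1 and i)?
Yes. The quaternion 2 - 7i has j- and k-coefficients y = z = 0, so it lies in the complex subalgebra spanned by 1 and i.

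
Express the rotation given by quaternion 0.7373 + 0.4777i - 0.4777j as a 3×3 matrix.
[[0.5436, -0.4564, -0.7044], [-0.4564, 0.5436, -0.7044], [0.7044, 0.7044, 0.0872]]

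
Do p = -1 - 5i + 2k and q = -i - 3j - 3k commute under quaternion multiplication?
No: pq = 1 + 7i - 14j + 18k ≠ 1 - 5i + 20j - 12k = qp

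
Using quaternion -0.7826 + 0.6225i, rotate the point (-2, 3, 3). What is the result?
(-2, 3.598, -2.248)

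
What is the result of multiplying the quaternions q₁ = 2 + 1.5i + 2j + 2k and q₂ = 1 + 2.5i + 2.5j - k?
-4.75 - 0.5i + 13.5j - 1.25k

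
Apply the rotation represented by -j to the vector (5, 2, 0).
(-5, 2, 0)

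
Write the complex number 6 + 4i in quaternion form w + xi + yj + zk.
6 + 4i + 0j + 0k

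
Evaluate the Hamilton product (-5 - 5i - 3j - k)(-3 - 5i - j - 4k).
-17 + 51i - j + 13k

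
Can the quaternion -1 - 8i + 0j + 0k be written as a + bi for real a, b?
Yes. The quaternion -1 - 8i has j- and k-coefficients y = z = 0, so it lies in the complex subalgebra spanned by 1 and i.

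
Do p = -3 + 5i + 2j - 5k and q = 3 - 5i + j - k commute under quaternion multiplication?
No: pq = 9 + 33i + 33j + 3k ≠ 9 + 27i - 27j - 27k = qp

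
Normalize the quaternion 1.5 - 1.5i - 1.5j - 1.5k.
0.5 - 0.5i - 0.5j - 0.5k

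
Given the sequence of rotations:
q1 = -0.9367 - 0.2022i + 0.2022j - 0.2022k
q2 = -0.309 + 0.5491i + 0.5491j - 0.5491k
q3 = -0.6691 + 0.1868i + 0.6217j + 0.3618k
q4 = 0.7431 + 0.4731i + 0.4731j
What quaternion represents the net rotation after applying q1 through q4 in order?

q2 · q1 = 0.1784 - 0.4519i - 0.3548j + 0.7989k
q3 · q2 · q1 = -0.1034 + 0.9607i + 0.0356j - 0.2553k
q4 · q3 · q2 · q1 = -0.5482 + 0.5442i + 0.0983j - 0.6274k
-0.5482 + 0.5442i + 0.0983j - 0.6274k


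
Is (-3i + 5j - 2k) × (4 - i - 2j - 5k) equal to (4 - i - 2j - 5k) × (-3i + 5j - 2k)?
No: pq = -3 - 41i + 7j + 3k ≠ -3 + 17i + 33j - 19k = qp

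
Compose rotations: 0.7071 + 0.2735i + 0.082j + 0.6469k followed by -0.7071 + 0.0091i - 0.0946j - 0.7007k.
-0.0414 - 0.1907i - 0.3224j - 0.9263k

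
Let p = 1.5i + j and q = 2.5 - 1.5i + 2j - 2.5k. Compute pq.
0.25 + 1.25i + 6.25j + 4.5k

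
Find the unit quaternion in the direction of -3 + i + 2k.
-0.8018 + 0.2673i + 0.5345k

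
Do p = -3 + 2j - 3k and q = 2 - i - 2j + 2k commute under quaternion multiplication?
No: pq = 4 + i + 13j - 10k ≠ 4 + 5i + 7j - 14k = qp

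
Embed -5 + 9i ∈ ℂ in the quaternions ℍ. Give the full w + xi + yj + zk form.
-5 + 9i + 0j + 0k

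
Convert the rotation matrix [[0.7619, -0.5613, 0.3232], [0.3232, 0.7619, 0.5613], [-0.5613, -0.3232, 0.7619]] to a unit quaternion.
0.9063 - 0.244i + 0.244j + 0.244k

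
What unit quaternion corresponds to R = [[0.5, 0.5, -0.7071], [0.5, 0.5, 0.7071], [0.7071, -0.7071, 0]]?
0.7071 - 0.5i - 0.5j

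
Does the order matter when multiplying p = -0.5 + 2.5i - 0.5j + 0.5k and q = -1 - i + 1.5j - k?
Yes: pq = 4.25 - 2.25i + 1.75j + 3.25k ≠ 4.25 - 1.75i - 2.25j - 3.25k = qp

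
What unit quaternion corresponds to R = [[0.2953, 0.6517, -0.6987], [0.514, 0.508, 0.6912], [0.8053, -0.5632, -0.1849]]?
0.6361 - 0.493i - 0.5911j - 0.0541k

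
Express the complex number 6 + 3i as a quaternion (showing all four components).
6 + 3i + 0j + 0k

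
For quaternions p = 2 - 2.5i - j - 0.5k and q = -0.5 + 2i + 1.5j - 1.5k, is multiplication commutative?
No: pq = 4.75 + 7.5i - 1.25j - 4.5k ≠ 4.75 + 3i + 8.25j - k = qp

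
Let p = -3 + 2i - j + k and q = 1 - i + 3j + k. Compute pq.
1 + i - 13j + 3k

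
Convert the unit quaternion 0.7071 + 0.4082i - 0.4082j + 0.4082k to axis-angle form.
axis = (√3/3, -√3/3, √3/3), θ = π/2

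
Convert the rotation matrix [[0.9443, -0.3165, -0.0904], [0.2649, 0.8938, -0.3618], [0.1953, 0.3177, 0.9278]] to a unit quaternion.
0.9703 + 0.1751i - 0.0736j + 0.1498k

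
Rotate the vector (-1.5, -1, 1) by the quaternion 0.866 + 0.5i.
(-1.5, -1.366, -0.366)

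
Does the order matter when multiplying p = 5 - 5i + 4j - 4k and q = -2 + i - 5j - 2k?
Yes: pq = 7 - 13i - 47j + 19k ≠ 7 + 43i - 19j - 23k = qp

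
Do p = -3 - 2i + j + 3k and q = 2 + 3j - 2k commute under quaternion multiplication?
No: pq = -3 - 15i - 11j + 6k ≠ -3 + 7i - 3j + 18k = qp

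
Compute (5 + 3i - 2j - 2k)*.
5 - 3i + 2j + 2k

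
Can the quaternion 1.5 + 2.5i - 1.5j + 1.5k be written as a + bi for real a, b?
No. The quaternion 1.5 + 2.5i - 1.5j + 1.5k has j-coefficient y = -1.5 and k-coefficient z = 1.5, not both zero, so it does not lie in the complex subalgebra spanned by 1 and i.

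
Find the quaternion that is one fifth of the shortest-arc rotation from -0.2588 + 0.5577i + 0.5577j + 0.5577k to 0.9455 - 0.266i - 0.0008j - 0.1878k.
-0.4493 + 0.5426i + 0.4789j + 0.5238k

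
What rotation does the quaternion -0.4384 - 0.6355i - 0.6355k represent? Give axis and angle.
axis = (-√2/2, 0, -√2/2), θ = 232°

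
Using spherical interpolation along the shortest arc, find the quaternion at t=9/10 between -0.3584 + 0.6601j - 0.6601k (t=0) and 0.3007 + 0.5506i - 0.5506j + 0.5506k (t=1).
-0.3116 - 0.501i + 0.5709j - 0.5709k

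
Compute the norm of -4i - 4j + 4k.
√48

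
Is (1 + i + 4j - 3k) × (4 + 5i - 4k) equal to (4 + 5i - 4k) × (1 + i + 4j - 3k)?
No: pq = -13 - 7i + 5j - 36k ≠ -13 + 25i + 27j + 4k = qp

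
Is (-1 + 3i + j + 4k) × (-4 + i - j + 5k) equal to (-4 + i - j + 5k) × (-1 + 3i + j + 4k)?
No: pq = -18 - 4i - 14j - 25k ≠ -18 - 22i + 8j - 17k = qp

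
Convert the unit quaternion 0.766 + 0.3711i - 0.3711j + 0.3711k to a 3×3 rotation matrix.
[[0.4491, -0.844, -0.2931], [0.2931, 0.4491, -0.844], [0.844, 0.2931, 0.4491]]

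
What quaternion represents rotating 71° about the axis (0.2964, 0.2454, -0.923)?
0.8141 + 0.1721i + 0.1425j - 0.536k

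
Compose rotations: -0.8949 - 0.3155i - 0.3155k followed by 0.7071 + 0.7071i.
-0.4097 - 0.8559i + 0.2231j - 0.2231k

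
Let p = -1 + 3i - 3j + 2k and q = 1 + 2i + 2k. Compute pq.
-11 - 5i - 5j + 6k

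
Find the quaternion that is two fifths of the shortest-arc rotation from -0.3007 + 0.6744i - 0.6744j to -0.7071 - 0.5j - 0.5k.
-0.5274 + 0.4513i - 0.6819j - 0.2306k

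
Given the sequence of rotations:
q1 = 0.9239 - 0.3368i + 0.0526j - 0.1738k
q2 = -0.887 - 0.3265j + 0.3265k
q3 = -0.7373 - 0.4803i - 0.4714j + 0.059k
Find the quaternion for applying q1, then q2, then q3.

q2 · q1 = -0.7456 + 0.3383i - 0.4583j + 0.3458k
q3 · q2 · q1 = 0.4758 - 0.0273i + 0.8754j + 0.0806k
0.4758 - 0.0273i + 0.8754j + 0.0806k


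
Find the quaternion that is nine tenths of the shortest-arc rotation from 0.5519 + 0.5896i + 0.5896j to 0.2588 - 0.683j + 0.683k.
-0.173 + 0.0796i + 0.7328j - 0.6532k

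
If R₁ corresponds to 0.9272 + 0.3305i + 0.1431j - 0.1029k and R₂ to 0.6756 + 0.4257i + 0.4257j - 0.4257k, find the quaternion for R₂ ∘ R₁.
0.381 + 0.6351i + 0.3945j - 0.544k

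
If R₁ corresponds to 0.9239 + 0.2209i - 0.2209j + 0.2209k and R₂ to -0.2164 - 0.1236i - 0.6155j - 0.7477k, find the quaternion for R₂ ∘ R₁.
-0.1434 - 0.4631i - 0.6587j - 0.5753k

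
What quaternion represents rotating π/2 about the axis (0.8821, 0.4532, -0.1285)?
0.7071 + 0.6237i + 0.3205j - 0.0909k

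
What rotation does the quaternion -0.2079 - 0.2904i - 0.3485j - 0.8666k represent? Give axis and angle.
axis = (-0.2969, -0.3563, -0.886), θ = 204°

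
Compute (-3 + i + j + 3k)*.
-3 - i - j - 3k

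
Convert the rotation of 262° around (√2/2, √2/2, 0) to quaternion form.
-0.6561 + 0.5337i + 0.5337j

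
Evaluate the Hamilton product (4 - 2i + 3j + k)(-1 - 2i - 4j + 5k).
-1 + 13i - 11j + 33k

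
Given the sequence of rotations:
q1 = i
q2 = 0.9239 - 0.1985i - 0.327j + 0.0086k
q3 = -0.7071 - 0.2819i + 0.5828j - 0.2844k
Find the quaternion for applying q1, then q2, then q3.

q2 · q1 = 0.1985 + 0.9239i + 0.0086j + 0.327k
q3 · q2 · q1 = 0.2081 - 0.5162i - 0.061j - 0.8285k
0.2081 - 0.5162i - 0.061j - 0.8285k


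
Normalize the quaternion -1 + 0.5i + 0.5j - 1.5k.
-0.5164 + 0.2582i + 0.2582j - 0.7746k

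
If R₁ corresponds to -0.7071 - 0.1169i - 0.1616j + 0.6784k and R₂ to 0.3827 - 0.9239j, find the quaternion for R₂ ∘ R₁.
-0.4199 - 0.6715i + 0.5914j + 0.1516k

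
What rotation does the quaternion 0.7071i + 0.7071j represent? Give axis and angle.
axis = (√2/2, √2/2, 0), θ = π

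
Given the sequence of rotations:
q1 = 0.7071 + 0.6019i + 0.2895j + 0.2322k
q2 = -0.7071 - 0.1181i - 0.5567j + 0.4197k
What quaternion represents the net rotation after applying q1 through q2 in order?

q2 · q1 = -0.3652 - 0.7599i - 0.3183j + 0.4335k
-0.3652 - 0.7599i - 0.3183j + 0.4335k


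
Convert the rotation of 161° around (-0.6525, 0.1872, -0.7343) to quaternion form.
0.165 - 0.6436i + 0.1846j - 0.7242k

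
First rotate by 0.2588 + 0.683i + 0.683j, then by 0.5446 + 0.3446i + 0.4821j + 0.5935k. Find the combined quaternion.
-0.4237 + 0.0558i + 0.9021j + 0.0597k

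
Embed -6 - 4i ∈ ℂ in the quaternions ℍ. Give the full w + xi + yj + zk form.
-6 - 4i + 0j + 0k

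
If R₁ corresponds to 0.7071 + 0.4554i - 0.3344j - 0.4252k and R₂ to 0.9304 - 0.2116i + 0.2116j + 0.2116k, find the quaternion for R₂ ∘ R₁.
0.915 + 0.2549i - 0.1551j - 0.2716k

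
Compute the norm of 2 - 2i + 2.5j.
3.775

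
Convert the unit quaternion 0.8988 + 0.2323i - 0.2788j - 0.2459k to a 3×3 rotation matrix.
[[0.7236, 0.3125, -0.6154], [-0.5716, 0.7711, -0.2805], [0.3869, 0.5547, 0.7366]]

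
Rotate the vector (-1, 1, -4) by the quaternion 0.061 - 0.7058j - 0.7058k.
(1.423, -3.895, 0.895)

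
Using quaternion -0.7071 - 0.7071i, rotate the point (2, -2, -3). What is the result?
(2, 3, -2)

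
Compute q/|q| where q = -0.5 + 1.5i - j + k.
-0.2357 + 0.7071i - 0.4714j + 0.4714k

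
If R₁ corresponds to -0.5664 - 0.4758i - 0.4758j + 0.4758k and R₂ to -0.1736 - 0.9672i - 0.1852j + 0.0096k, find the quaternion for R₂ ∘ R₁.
-0.4546 + 0.5469i + 0.6431j + 0.284k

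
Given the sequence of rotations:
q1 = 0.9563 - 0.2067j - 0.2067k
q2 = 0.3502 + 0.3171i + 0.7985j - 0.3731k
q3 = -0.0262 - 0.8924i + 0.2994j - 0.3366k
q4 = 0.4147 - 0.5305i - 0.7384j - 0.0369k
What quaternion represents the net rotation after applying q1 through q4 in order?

q2 · q1 = 0.4228 + 0.0611i + 0.7568j - 0.4947k
q3 · q2 · q1 = -0.3497 - 0.2723i - 0.3553j - 0.823k
q4 · q3 · q2 · q1 = -0.5822 + 0.6672i - 0.3157j - 0.341k
-0.5822 + 0.6672i - 0.3157j - 0.341k


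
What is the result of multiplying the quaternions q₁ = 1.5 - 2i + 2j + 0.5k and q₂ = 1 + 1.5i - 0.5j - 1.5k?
6.25 - 2.5i - j - 3.75k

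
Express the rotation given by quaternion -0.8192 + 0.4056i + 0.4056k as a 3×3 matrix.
[[0.671, 0.6645, 0.329], [-0.6645, 0.342, 0.6645], [0.329, -0.6645, 0.671]]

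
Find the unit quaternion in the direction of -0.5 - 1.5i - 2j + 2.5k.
-0.14 - 0.4201i - 0.5601j + 0.7001k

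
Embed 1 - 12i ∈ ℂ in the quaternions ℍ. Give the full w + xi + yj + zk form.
1 - 12i + 0j + 0k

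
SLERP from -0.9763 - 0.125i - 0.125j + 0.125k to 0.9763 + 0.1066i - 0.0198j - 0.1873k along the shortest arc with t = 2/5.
-0.9793 - 0.118i - 0.0673j + 0.1504k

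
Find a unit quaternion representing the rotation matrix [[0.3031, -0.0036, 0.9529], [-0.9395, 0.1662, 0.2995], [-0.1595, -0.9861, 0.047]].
0.6157 - 0.522i + 0.4517j - 0.38k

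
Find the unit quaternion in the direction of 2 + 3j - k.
0.5345 + 0.8018j - 0.2673k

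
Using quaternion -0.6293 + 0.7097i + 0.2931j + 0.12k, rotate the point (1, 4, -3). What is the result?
(3.663, -2.77, -2.215)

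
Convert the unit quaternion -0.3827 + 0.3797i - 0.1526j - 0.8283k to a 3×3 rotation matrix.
[[-0.4187, -0.7499, -0.5122], [0.5181, -0.6605, 0.5434], [-0.7458, -0.0378, 0.6651]]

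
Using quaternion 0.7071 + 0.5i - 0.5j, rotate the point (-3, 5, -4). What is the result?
(-1.172, 6.828, 1.414)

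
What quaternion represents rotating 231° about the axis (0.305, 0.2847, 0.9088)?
-0.4305 + 0.2753i + 0.257j + 0.8203k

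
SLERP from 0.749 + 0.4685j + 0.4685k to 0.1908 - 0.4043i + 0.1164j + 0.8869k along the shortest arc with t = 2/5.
0.5788 - 0.1824i + 0.3607j + 0.7083k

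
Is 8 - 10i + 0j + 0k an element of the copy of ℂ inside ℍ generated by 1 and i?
Yes. The quaternion 8 - 10i has j- and k-coefficients y = z = 0, so it lies in the complex subalgebra spanned by 1 and i.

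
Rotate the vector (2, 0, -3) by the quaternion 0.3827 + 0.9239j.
(-3.536, 0, 0.707)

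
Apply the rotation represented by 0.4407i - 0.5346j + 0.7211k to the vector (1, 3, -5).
(-5.203, 2.099, -1.877)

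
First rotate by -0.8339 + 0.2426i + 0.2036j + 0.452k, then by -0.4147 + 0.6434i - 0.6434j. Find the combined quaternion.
0.3207 - 0.928i + 0.1613j + 0.0996k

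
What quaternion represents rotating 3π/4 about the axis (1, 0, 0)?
0.3827 + 0.9239i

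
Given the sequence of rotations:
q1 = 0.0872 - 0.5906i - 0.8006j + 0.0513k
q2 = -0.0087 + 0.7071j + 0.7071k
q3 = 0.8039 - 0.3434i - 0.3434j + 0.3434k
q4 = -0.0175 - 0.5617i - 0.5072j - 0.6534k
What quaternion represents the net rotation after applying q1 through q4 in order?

q2 · q1 = 0.5291 + 0.6075i - 0.349j + 0.4788k
q3 · q2 · q1 = 0.3497 + 0.2621i - 0.0892j + 0.8951k
q4 · q3 · q2 · q1 = 0.6807 - 0.7133i + 0.1557j - 0.0611k
0.6807 - 0.7133i + 0.1557j - 0.0611k


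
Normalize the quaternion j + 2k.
0.4472j + 0.8944k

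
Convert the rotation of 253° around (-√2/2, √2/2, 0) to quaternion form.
-0.5948 - 0.5684i + 0.5684j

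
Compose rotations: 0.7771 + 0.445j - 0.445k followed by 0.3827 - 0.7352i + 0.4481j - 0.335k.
-0.0511 - 0.6217i + 0.1914j - 0.7578k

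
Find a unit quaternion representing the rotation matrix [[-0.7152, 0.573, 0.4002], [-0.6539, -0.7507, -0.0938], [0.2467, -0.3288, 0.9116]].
-0.3338 + 0.176i - 0.115j + 0.9189k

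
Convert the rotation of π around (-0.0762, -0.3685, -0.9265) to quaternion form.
-0.0762i - 0.3685j - 0.9265k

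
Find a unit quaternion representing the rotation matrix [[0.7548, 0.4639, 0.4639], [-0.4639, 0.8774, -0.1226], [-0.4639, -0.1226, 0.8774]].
0.9367 + 0.2476j - 0.2476k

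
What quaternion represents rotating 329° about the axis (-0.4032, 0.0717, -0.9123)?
-0.9636 - 0.1078i + 0.0192j - 0.2438k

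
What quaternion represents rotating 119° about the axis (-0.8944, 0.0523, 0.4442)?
0.5075 - 0.7706i + 0.0451j + 0.3827k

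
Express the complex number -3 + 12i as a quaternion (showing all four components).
-3 + 12i + 0j + 0k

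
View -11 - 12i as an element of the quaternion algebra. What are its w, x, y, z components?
-11 - 12i + 0j + 0k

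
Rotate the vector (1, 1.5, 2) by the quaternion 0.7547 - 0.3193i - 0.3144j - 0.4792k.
(1.392, 1.549, 1.706)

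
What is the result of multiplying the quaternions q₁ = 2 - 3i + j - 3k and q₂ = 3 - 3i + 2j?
-5 - 9i + 16j - 12k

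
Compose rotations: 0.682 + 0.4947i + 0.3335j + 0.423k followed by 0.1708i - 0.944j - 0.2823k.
0.3497 - 0.1887i - 0.8557j + 0.3314k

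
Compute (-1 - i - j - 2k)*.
-1 + i + j + 2k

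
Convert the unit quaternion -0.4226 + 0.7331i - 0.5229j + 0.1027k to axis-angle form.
axis = (0.8089, -0.577, 0.1133), θ = 230°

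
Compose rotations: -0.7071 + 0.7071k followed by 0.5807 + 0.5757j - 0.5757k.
-0.0035 + 0.4071i - 0.4071j + 0.8177k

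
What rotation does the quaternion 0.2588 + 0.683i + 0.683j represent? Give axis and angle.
axis = (√2/2, √2/2, 0), θ = 5π/6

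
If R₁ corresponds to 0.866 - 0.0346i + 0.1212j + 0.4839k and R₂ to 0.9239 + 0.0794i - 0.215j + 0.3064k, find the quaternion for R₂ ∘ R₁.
0.6806 - 0.1044i - 0.1232j + 0.7146k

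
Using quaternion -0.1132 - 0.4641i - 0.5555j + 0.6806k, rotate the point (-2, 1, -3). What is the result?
(3.275, 1.503, 1.008)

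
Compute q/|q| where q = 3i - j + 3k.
0.6882i - 0.2294j + 0.6882k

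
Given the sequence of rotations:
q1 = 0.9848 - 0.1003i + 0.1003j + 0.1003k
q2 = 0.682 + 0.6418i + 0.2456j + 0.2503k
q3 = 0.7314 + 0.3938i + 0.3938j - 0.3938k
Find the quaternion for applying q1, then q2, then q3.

q2 · q1 = 0.6863 + 0.5632i + 0.2208j + 0.4039k
q3 · q2 · q1 = 0.3523 + 0.9282i + 0.0509j - 0.1097k
0.3523 + 0.9282i + 0.0509j - 0.1097k


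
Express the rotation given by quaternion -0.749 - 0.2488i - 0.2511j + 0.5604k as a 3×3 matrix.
[[0.2458, 0.9644, 0.0973], [-0.7145, 0.2481, -0.6541], [-0.655, 0.0913, 0.7501]]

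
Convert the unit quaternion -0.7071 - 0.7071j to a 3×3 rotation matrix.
[[0, 0, 1], [0, 1, 0], [-1, 0, 0]]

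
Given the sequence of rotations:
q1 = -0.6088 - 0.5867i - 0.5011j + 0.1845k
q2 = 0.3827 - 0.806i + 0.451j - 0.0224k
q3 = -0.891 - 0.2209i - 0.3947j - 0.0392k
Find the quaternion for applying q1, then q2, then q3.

q2 · q1 = -0.4757 + 0.3381i - 0.3045j + 0.7527k
q3 · q2 · q1 = 0.4079 - 0.5052i + 0.6121j - 0.4513k
0.4079 - 0.5052i + 0.6121j - 0.4513k


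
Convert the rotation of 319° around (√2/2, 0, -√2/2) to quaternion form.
-0.9367 + 0.2476i - 0.2476k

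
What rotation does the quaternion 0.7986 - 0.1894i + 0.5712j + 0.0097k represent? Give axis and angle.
axis = (-0.3147, 0.9491, 0.0161), θ = 74°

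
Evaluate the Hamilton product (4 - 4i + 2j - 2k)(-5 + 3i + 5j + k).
-16 + 44i + 8j - 12k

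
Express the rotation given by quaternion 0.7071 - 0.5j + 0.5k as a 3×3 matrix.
[[0, -0.7071, -0.7071], [0.7071, 0.5, -0.5], [0.7071, -0.5, 0.5]]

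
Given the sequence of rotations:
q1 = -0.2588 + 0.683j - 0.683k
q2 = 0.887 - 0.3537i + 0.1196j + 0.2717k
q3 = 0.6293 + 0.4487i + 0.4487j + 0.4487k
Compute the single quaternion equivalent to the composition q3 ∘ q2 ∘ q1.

q2 · q1 = -0.1257 - 0.1757i + 0.3333j - 0.9177k
q3 · q2 · q1 = 0.262 - 0.7283i + 0.4863j - 0.4055k
0.262 - 0.7283i + 0.4863j - 0.4055k


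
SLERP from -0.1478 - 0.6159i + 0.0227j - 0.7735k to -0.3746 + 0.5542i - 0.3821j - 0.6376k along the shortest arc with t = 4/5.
-0.3809 + 0.333i - 0.3406j - 0.7925k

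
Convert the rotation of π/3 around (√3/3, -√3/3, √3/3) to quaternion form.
0.866 + 0.2887i - 0.2887j + 0.2887k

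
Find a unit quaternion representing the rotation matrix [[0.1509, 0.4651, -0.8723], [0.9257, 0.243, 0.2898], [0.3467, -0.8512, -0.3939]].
0.5 - 0.5705i - 0.6095j + 0.2303k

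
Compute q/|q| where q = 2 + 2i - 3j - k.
0.4714 + 0.4714i - 0.7071j - 0.2357k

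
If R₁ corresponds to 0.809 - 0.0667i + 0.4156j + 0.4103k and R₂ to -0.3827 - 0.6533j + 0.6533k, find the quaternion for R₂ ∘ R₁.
-0.3061 - 0.514i - 0.7311j + 0.3279k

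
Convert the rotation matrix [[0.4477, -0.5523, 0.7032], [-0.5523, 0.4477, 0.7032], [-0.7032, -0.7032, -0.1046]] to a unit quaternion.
0.6691 - 0.5255i + 0.5255j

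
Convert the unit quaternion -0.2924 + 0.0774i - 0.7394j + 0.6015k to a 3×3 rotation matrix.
[[-0.817, 0.2373, 0.5255], [-0.4662, 0.2644, -0.8442], [-0.3393, -0.9348, -0.1054]]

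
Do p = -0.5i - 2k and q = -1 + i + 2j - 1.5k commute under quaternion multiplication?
No: pq = -2.5 + 4.5i - 2.75j + k ≠ -2.5 - 3.5i + 2.75j + 3k = qp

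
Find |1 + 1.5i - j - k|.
2.291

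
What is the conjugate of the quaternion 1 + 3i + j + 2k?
1 - 3i - j - 2k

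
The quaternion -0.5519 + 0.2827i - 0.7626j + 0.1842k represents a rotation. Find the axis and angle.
axis = (0.339, -0.9145, 0.2209), θ = 247°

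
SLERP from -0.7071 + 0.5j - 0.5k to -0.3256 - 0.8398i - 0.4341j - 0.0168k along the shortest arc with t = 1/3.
-0.7682 - 0.4148i + 0.2151j - 0.4378k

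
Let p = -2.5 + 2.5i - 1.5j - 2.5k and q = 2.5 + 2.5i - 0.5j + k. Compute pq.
-10.75 - 2.75i - 11.25j - 6.25k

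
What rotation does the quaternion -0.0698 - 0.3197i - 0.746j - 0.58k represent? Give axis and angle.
axis = (-0.3205, -0.7478, -0.5814), θ = 188°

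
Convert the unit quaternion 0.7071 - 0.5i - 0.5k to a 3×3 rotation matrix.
[[0.5, 0.7071, 0.5], [-0.7071, 0, 0.7071], [0.5, -0.7071, 0.5]]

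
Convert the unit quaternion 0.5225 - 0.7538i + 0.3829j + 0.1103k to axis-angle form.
axis = (-0.8841, 0.4491, 0.1294), θ = 117°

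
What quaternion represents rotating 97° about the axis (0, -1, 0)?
0.6626 - 0.749j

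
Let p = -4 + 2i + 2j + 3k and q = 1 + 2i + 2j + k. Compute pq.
-15 - 10i - 2j - k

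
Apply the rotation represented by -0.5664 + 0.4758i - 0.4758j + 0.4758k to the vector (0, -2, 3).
(2.803, 0.07, 2.267)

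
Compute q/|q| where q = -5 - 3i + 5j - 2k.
-0.6299 - 0.378i + 0.6299j - 0.252k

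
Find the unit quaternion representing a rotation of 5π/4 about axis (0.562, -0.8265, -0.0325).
-0.3827 + 0.5192i - 0.7636j - 0.03k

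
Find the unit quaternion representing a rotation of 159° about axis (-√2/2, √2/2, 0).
0.1822 - 0.6953i + 0.6953j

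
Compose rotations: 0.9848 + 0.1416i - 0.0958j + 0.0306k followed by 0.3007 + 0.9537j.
0.3875 + 0.0718i + 0.9104j - 0.1258k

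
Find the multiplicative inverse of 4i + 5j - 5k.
-0.0606i - 0.0758j + 0.0758k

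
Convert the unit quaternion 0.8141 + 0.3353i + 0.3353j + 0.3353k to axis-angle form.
axis = (√3/3, √3/3, √3/3), θ = 71°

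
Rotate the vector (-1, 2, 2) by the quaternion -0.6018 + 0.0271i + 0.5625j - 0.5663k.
(-2.443, -1.207, -1.254)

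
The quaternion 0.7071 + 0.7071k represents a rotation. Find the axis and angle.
axis = (0, 0, 1), θ = π/2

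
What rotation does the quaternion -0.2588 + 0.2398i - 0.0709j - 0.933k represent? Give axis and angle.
axis = (0.2483, -0.0734, -0.9659), θ = 7π/6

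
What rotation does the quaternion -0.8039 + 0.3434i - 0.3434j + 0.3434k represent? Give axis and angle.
axis = (√3/3, -√3/3, √3/3), θ = 287°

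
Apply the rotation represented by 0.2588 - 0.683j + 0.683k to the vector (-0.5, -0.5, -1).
(0.963, 0.723, 0.223)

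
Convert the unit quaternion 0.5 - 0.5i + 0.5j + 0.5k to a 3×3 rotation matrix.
[[0, -1, 0], [0, 0, 1], [-1, 0, 0]]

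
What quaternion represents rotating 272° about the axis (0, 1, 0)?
-0.7193 + 0.6947j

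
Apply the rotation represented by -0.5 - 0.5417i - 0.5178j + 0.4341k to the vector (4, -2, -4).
(-1.833, 4.4, -3.644)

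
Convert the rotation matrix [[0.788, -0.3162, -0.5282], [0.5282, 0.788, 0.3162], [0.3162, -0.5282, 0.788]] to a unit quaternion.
0.9171 - 0.2302i - 0.2302j + 0.2302k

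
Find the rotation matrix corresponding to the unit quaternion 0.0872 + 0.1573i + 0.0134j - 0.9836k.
[[-0.9353, 0.1758, -0.3071], [-0.1673, -0.9844, -0.0538], [-0.3118, 0.0011, 0.9502]]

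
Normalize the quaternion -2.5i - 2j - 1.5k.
-0.7071i - 0.5657j - 0.4243k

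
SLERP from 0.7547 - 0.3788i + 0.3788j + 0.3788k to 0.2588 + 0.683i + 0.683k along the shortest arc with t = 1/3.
0.7271 + 0.0016i + 0.3064j + 0.6144k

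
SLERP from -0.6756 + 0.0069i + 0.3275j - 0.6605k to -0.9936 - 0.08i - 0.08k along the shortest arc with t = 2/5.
-0.8639 - 0.0304i + 0.2094j - 0.4571k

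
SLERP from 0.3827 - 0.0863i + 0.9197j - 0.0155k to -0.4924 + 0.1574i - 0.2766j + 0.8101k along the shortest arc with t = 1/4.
0.4635 - 0.1186i + 0.8394j - 0.258k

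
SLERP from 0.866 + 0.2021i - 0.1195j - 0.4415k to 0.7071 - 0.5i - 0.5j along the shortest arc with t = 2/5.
0.8998 - 0.0944i - 0.3084j - 0.2937k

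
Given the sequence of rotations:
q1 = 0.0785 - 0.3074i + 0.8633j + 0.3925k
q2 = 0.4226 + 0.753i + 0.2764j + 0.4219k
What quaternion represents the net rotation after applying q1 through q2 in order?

q2 · q1 = -0.1396 - 0.3265i - 0.0387j + 0.934k
-0.1396 - 0.3265i - 0.0387j + 0.934k


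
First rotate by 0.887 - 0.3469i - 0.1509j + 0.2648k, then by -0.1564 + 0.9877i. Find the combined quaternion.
0.2039 + 0.9303i - 0.2379j - 0.1905k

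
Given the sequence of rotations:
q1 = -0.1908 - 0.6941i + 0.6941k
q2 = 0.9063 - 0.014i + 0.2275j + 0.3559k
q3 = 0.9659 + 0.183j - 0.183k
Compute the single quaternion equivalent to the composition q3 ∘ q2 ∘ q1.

q2 · q1 = -0.4297 - 0.4685i - 0.2807j + 0.7191k
q3 · q2 · q1 = -0.2321 - 0.3723i - 0.264j + 0.8589k
-0.2321 - 0.3723i - 0.264j + 0.8589k


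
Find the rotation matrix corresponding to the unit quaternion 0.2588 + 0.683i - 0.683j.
[[0.067, -0.933, -0.3535], [-0.933, 0.067, -0.3535], [0.3535, 0.3535, -0.866]]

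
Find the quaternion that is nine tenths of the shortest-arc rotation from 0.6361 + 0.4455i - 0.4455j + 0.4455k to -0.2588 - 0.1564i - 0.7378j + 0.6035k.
-0.1632 - 0.0908i - 0.7553j + 0.6282k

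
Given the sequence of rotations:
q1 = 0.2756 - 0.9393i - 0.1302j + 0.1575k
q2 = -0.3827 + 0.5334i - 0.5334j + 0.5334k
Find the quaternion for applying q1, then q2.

q2 · q1 = 0.2421 + 0.4919i - 0.6822j - 0.4837k
0.2421 + 0.4919i - 0.6822j - 0.4837k


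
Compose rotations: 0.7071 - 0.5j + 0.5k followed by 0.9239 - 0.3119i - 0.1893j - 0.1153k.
0.6163 - 0.3728i - 0.4399j + 0.5364k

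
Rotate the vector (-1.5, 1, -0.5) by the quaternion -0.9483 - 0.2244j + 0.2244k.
(-0.985, 1.588, 0.088)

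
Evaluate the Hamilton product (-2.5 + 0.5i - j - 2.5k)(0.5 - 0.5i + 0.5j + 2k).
4.5 + 0.75i - 1.5j - 6.5k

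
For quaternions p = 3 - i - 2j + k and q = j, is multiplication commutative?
No: pq = 2 - i + 3j - k ≠ 2 + i + 3j + k = qp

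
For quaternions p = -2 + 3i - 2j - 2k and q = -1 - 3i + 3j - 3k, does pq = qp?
No: pq = 11 + 15i + 11j + 11k ≠ 11 - 9i - 19j + 5k = qp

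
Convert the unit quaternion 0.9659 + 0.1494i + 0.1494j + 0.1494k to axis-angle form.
axis = (√3/3, √3/3, √3/3), θ = π/6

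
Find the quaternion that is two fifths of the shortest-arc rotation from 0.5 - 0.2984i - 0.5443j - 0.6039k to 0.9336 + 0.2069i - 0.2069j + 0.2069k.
0.8073 - 0.1078i - 0.4827j - 0.3219k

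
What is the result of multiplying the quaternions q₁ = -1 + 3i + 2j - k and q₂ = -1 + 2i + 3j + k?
-10 - 10j + 5k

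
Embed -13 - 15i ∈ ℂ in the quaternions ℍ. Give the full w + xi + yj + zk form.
-13 - 15i + 0j + 0k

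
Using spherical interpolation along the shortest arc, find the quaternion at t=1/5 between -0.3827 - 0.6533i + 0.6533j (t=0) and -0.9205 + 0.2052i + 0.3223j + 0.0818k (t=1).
-0.5602 - 0.5166i + 0.6472j + 0.0202k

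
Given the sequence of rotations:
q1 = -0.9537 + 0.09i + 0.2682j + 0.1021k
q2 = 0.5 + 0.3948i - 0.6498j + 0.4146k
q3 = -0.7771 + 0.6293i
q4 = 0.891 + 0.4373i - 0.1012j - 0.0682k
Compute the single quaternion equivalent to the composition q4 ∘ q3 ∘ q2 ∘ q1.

q2 · q1 = -0.3804 - 0.5091i + 0.7508j - 0.18k
q3 · q2 · q1 = 0.616 + 0.1562i - 0.4702j + 0.6124k
q4 · q3 · q2 · q1 = 0.4747 + 0.3145i - 0.7597j + 0.3138k
0.4747 + 0.3145i - 0.7597j + 0.3138k


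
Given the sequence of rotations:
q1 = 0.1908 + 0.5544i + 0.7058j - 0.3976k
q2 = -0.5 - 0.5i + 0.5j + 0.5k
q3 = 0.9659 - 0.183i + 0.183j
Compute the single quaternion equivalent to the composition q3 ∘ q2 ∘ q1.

q2 · q1 = 0.0277 - 0.9243i - 0.1791j - 0.3359k
q3 · q2 · q1 = -0.1096 - 0.9593i - 0.2294j - 0.1225k
-0.1096 - 0.9593i - 0.2294j - 0.1225k


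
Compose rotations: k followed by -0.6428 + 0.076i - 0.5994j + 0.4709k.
-0.4709 - 0.5994i - 0.076j - 0.6428k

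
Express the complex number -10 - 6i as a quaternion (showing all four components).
-10 - 6i + 0j + 0k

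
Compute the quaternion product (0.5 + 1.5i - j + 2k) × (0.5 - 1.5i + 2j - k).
6.5 - 3i - j + 2k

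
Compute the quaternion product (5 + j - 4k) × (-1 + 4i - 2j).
-3 + 12i - 27j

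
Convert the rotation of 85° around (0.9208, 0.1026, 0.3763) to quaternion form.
0.7373 + 0.6221i + 0.0693j + 0.2542k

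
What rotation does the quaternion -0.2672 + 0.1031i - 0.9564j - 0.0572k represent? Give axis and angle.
axis = (0.107, -0.9925, -0.0594), θ = 211°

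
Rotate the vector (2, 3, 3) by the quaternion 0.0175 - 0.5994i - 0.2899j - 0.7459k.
(3.211, -0.491, 3.383)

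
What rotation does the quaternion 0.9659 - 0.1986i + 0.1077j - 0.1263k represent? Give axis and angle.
axis = (-0.7673, 0.4161, -0.488), θ = π/6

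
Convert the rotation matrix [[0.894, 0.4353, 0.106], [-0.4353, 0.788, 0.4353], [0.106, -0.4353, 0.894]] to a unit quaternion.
0.9455 - 0.2302i - 0.2302k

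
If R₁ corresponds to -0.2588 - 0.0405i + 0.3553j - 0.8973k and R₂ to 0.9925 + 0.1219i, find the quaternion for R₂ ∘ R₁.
-0.2519 - 0.0717i + 0.462j - 0.8473k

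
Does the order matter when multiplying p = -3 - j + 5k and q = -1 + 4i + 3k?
Yes: pq = -12 - 15i + 21j - 10k ≠ -12 - 9i - 19j - 18k = qp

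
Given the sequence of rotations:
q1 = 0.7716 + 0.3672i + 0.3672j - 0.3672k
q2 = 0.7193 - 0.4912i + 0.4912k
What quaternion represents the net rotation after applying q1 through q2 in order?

q2 · q1 = 0.9157 - 0.2953i + 0.2641j - 0.0655k
0.9157 - 0.2953i + 0.2641j - 0.0655k


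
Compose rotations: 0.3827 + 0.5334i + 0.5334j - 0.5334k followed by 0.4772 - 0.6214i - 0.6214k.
0.1826 + 0.3482i - 0.4084j - 0.8238k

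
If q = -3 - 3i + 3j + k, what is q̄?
-3 + 3i - 3j - k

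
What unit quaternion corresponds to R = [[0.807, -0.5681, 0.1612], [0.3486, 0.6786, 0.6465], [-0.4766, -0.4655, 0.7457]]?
0.8988 - 0.3093i + 0.1774j + 0.255k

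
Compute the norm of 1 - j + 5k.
√27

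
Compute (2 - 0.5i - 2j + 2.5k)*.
2 + 0.5i + 2j - 2.5k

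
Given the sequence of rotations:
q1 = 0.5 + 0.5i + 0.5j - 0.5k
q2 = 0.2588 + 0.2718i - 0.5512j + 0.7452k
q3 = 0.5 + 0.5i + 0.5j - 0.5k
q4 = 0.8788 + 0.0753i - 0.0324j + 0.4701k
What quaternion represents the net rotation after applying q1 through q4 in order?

q2 · q1 = 0.6417 + 0.1683i + 0.3623j + 0.6547k
q3 · q2 · q1 = 0.3829 + 0.9135i + 0.0905j + 0.1035k
q4 · q3 · q2 · q1 = 0.222 + 0.7857i + 0.4888j + 0.3074k
0.222 + 0.7857i + 0.4888j + 0.3074k


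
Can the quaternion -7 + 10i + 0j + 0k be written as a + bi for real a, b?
Yes. The quaternion -7 + 10i has j- and k-coefficients y = z = 0, so it lies in the complex subalgebra spanned by 1 and i.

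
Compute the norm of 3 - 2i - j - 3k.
√23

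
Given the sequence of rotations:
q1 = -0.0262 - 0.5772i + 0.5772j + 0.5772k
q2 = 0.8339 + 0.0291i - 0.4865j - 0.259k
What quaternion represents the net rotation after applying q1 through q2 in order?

q2 · q1 = 0.4253 - 0.6134i + 0.6268j + 0.2241k
0.4253 - 0.6134i + 0.6268j + 0.2241k


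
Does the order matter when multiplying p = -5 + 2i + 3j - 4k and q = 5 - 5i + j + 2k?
Yes: pq = -10 + 45i + 26j - 13k ≠ -10 + 25i - 6j - 47k = qp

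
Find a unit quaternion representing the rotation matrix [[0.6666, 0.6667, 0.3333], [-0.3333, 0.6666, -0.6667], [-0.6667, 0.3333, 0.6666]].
0.866 + 0.2887i + 0.2887j - 0.2887k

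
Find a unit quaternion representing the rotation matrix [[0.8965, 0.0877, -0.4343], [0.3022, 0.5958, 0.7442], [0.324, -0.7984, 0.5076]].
0.866 - 0.4453i - 0.2189j + 0.0619k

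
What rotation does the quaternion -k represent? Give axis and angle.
axis = (0, 0, -1), θ = π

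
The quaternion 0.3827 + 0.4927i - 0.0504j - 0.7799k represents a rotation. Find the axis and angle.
axis = (0.5333, -0.0546, -0.8442), θ = 3π/4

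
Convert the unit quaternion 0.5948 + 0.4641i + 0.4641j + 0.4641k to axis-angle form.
axis = (√3/3, √3/3, √3/3), θ = 107°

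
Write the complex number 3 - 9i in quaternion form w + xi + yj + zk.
3 - 9i + 0j + 0k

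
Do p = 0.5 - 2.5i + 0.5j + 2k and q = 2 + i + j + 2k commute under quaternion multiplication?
No: pq = -1 - 5.5i + 8.5j + 2k ≠ -1 - 3.5i - 5.5j + 8k = qp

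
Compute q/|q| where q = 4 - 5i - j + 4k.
0.5252 - 0.6565i - 0.1313j + 0.5252k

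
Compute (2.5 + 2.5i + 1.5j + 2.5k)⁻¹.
0.119 - 0.119i - 0.0714j - 0.119k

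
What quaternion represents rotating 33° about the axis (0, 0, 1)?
0.9588 + 0.284k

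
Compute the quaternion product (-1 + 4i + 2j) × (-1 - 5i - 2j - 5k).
25 - 9i + 20j + 7k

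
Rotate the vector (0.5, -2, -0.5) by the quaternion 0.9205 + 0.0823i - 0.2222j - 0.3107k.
(-0.487, -1.884, -0.844)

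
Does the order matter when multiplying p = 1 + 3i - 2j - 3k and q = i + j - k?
Yes: pq = -4 + 6i + j + 4k ≠ -4 - 4i + j - 6k = qp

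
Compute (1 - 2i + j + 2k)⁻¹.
0.1 + 0.2i - 0.1j - 0.2k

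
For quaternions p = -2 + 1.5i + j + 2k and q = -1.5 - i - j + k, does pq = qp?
No: pq = 3.5 + 2.75i - 3j - 5.5k ≠ 3.5 - 3.25i + 4j - 4.5k = qp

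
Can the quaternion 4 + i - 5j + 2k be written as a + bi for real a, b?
No. The quaternion 4 + i - 5j + 2k has j-coefficient y = -5 and k-coefficient z = 2, not both zero, so it does not lie in the complex subalgebra spanned by 1 and i.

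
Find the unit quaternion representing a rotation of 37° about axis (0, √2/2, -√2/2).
0.9483 + 0.2244j - 0.2244k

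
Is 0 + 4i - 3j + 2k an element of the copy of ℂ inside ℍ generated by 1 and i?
No. The quaternion 4i - 3j + 2k has j-coefficient y = -3 and k-coefficient z = 2, not both zero, so it does not lie in the complex subalgebra spanned by 1 and i.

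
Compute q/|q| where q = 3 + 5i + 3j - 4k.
0.3906 + 0.6509i + 0.3906j - 0.5208k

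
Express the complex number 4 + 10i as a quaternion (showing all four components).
4 + 10i + 0j + 0k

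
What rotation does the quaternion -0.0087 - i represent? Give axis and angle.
axis = (-1, 0, 0), θ = 181°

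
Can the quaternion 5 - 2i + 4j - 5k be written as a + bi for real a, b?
No. The quaternion 5 - 2i + 4j - 5k has j-coefficient y = 4 and k-coefficient z = -5, not both zero, so it does not lie in the complex subalgebra spanned by 1 and i.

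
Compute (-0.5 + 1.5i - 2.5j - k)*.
-0.5 - 1.5i + 2.5j + k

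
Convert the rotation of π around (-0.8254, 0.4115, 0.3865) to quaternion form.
-0.8254i + 0.4115j + 0.3865k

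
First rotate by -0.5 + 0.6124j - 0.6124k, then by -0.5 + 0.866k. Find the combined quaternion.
0.7803 - 0.5303i - 0.3062j - 0.1268k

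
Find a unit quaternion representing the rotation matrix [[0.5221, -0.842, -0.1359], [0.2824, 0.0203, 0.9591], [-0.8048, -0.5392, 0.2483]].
0.6691 - 0.5598i + 0.2499j + 0.4201k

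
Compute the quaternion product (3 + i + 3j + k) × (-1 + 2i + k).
-6 + 8i - 2j - 4k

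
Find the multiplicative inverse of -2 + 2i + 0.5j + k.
-0.2162 - 0.2162i - 0.0541j - 0.1081k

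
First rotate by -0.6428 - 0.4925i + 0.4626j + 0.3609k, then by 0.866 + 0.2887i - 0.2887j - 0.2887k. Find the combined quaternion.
-0.1767 - 0.5827i + 0.6242j + 0.4895k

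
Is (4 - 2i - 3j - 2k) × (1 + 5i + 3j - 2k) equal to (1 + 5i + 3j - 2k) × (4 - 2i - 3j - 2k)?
No: pq = 19 + 30i - 5j - k ≠ 19 + 6i + 23j - 19k = qp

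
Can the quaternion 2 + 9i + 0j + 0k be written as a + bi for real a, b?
Yes. The quaternion 2 + 9i has j- and k-coefficients y = z = 0, so it lies in the complex subalgebra spanned by 1 and i.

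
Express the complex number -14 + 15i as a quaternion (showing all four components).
-14 + 15i + 0j + 0k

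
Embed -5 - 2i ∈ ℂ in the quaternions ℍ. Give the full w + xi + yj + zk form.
-5 - 2i + 0j + 0k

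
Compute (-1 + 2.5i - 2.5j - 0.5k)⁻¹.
-0.0727 - 0.1818i + 0.1818j + 0.0364k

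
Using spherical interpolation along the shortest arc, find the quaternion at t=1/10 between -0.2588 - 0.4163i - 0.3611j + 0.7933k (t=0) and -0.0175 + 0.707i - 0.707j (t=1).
-0.2517 - 0.5175i - 0.2467j + 0.7798k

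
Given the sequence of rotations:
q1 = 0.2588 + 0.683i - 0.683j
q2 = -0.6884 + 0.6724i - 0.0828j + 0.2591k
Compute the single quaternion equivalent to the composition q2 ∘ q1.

q2 · q1 = -0.694 - 0.1192i + 0.6257j - 0.3356k
-0.694 - 0.1192i + 0.6257j - 0.3356k


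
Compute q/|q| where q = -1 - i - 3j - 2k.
-0.2582 - 0.2582i - 0.7746j - 0.5164k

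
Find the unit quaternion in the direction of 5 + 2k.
0.9285 + 0.3714k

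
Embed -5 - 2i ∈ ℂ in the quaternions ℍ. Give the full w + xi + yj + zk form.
-5 - 2i + 0j + 0k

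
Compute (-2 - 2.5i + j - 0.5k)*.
-2 + 2.5i - j + 0.5k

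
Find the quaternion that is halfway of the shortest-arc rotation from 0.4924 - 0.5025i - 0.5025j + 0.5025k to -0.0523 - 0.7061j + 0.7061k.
0.2398 - 0.2738i - 0.6586j + 0.6586k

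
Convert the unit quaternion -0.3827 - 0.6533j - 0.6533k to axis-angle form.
axis = (0, -√2/2, -√2/2), θ = 5π/4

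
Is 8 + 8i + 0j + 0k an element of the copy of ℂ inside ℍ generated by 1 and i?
Yes. The quaternion 8 + 8i has j- and k-coefficients y = z = 0, so it lies in the complex subalgebra spanned by 1 and i.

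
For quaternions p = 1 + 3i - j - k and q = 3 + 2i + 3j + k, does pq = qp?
No: pq = 1 + 13i - 5j + 9k ≠ 1 + 9i + 5j - 13k = qp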